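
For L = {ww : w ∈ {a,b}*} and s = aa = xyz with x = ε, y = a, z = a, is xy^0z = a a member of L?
No

xy⁰z = ε · ε · a = a.
a has odd length 1, so it cannot be written as ww and is not in L.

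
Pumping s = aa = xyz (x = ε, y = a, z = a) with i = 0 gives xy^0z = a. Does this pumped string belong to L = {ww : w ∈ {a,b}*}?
No

xy⁰z = ε · ε · a = a.
a has odd length 1, so it cannot be written as ww and is not in L.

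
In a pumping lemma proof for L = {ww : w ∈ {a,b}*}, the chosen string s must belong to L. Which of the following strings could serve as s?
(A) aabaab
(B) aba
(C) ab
(A) aabaab

The pumping lemma is applied to a string s that lies in L, so first check membership of each option:
- (A) aabaab splits into halves aab · aab, which are equal, so it is in L (w = aab) ✓
- (B) aba has odd length 3, so it cannot be written as ww and is not in L ✗
- (C) ab has length 2; its halves are a and b, which differ, so it is not in L ✗

Only (A) aabaab is in L, so it is the only candidate that could play the role of s.
(In a complete proof one picks s in terms of the pumping length p so that |s| ≥ p is guaranteed; a fixed string like aabaab illustrates the shape of such an s.)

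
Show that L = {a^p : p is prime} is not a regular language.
Assume for contradiction that L is regular, and let p ≥ 1 be the pumping length given by the pumping lemma.
Choose a prime q with q ≥ p (one exists because there are infinitely many primes) and let s = a^q. Then s ∈ L and |s| = q ≥ p.
By the pumping lemma, s = xyz for some x, y, z with |xy| ≤ p, |y| ≥ 1, and xy^i z ∈ L for every i ≥ 0.
Here y = a^k for some k with 1 ≤ k ≤ p, and xy^i z = a^(q + (i − 1)k) for every i ≥ 0.

Take i = q + 1: |xy^(q+1) z| = q + qk = q(k + 1).
Both factors satisfy q ≥ 2 and k + 1 ≥ 2, so q(k + 1) is composite, and xy^(q+1) z ∉ L.

This contradicts the pumping lemma, which requires xy^i z ∈ L for all i ≥ 0.
Hence L = {a^p : p is prime} is not regular. ∎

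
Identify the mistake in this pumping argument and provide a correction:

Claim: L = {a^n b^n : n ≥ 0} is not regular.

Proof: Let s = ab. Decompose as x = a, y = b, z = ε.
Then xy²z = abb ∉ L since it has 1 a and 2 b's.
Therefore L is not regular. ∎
Error: The string s = ab might be shorter than the pumping length p.

Correction: Choose s = a^p b^p to ensure |s| ≥ p. Also, the decomposition is wrong: with |xy| ≤ p, y cannot include b's when s starts with p a's.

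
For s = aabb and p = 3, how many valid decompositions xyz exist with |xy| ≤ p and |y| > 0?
6

For s = 'aabb' with pumping length p = 3:

Constraints: |xy| ≤ 3, |y| > 0

Valid decompositions (|xy| ≤ p, |y| ≥ 1):
  • x='', y='a', z='abb'
  • x='a', y='a', z='bb'
  • x='', y='aa', z='bb'
  • x='aa', y='b', z='b'
  • x='a', y='ab', z='b'
  • x='', y='aab', z='b'

Total count: 6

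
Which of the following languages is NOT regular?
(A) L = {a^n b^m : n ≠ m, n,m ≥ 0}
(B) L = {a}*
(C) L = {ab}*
(A) {a^n b^m : n ≠ m, n,m ≥ 0}

(A) L = {a^n b^m : n ≠ m, n,m ≥ 0} is NOT regular.

The pumping lemma can be used to prove this:
After pumping a's, we can make n = m

The other languages are regular because they can be recognized by finite automata.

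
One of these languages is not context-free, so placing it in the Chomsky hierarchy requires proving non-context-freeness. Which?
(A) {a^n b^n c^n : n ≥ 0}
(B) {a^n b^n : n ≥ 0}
(A) {a^n b^n c^n : n ≥ 0}

(A) {a^n b^n c^n : n ≥ 0} requires the CFL pumping lemma.

- {a^n b^n : n ≥ 0} is context-free (but not regular)
  • Can be shown non-regular with the regular pumping lemma
  • After pumping, the number of a's and b's become unequal

- {a^n b^n c^n : n ≥ 0} is NOT context-free
  • Requires the CFL pumping lemma to prove
  • Cannot maintain three equal counts simultaneously

The CFL pumping lemma is "stronger" in that it can prove non-membership
in the larger class of context-free languages.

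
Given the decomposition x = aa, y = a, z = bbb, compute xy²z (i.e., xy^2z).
aaaabbb

Given x = 'aa', y = 'a', z = 'bbb' and i = 2:

xy^2z = x + y·y·...·y (2 times) + z
       = 'aa' + 'a'^2 + 'bbb'
       = 'aa' + 'aa' + 'bbb'
       = 'aaaabbb'

The pumped string is 'aaaabbb' with length 7.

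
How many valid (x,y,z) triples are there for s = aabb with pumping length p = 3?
6

For s = 'aabb' with pumping length p = 3:

Constraints: |xy| ≤ 3, |y| > 0

Valid decompositions (|xy| ≤ p, |y| ≥ 1):
  • x='', y='a', z='abb'
  • x='a', y='a', z='bb'
  • x='', y='aa', z='bb'
  • x='aa', y='b', z='b'
  • x='a', y='ab', z='b'
  • x='', y='aab', z='b'

Total count: 6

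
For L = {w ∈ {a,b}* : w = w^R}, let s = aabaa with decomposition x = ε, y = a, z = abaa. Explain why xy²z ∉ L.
xy²z = aaabaa ∉ L

Pumping with i = 2 replaces y = a by y² = aa:
- Original: s = xyz = aabaa; aabaa reversed is aabaa, the same string, so it is a palindrome and is in L
- Pumped: xy²z = ε · aa · abaa = aaabaa
- aaabaa reversed is aabaaa ≠ aaabaa, so it is not a palindrome and is not in L

The pumping lemma would require xy²z ∈ L, so this decomposition yields a contradiction.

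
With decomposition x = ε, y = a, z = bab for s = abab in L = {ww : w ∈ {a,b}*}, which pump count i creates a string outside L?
i = 3

xy³z = ε · aaa · bab = aaabab; aaabab has length 6; its halves are aaa and bab, which differ, so it is not in L.
(Other choices also work, e.g. i = 0, 2; only i = 1 is guaranteed to stay in L since xy¹z = s.)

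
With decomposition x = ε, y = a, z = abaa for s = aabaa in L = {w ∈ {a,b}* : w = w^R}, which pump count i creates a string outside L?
i = 2

xy²z = ε · aa · abaa = aaabaa; aaabaa reversed is aabaaa ≠ aaabaa, so it is not a palindrome and is not in L.
(Other choices also work, e.g. i = 0, 3; only i = 1 is guaranteed to stay in L since xy¹z = s.)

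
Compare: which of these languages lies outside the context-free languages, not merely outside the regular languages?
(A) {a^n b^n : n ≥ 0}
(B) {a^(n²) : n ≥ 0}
(B) {a^(n²) : n ≥ 0}

(B) {a^(n²) : n ≥ 0} requires the CFL pumping lemma.

- {a^n b^n : n ≥ 0} is context-free (but not regular)
  • Can be shown non-regular with the regular pumping lemma
  • After pumping, the number of a's and b's become unequal

- {a^(n²) : n ≥ 0} is NOT context-free
  • Requires the CFL pumping lemma to prove
  • Gaps between squares grow unboundedly

The CFL pumping lemma is "stronger" in that it can prove non-membership
in the larger class of context-free languages.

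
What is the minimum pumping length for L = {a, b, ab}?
p = 3

For a finite language L, the pumping lemma holds vacuously if p > max|s| for s ∈ L.

The longest string in L = {a, b, ab} has length 2.
If p = 3, then no string s ∈ L has |s| ≥ p, so the condition is vacuously true.

The minimum pumping length is p = 3.

Why no smaller p works: for any p ≤ 2, the longest string s ∈ L has |s| = 2 ≥ p, so it would
have to be pumpable; but pumping up (i = 2, 3, ...) produces ever longer strings, which cannot all lie in the
finite language L. So the pumping property fails for every p ≤ 2.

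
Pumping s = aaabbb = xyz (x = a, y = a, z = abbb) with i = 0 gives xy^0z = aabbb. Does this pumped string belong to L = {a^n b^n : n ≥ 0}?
No

xy⁰z = a · ε · abbb = aabbb.
aabbb has 2 a's and 3 b's; 2 ≠ 3, so it is not in L.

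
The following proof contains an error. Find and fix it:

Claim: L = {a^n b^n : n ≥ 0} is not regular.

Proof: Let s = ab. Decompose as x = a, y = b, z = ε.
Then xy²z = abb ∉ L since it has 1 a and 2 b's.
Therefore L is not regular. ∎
Error: The string s = ab might be shorter than the pumping length p.

Correction: Choose s = a^p b^p to ensure |s| ≥ p. Also, the decomposition is wrong: with |xy| ≤ p, y cannot include b's when s starts with p a's.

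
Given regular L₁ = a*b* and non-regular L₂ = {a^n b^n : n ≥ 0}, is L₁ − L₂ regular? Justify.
No — L₁ − L₂ is not regular.

a*b* − {a^n b^n} = {a^n b^m : n ≠ m}. If this were regular, then its complement intersected with a*b*, namely {a^n b^n : n ≥ 0}, would be regular too (closure under complement and intersection) — contradiction. So L₁ − L₂ is not regular.

Note that the bare facts "L₁ regular, L₂ non-regular" do not settle the question by themselves: the closure of regular languages under ∪, ∩, complement and difference applies only when BOTH operands are regular. With a non-regular operand the result can come out regular or non-regular depending on the specific languages, so one has to work out L₁ − L₂ for this particular pair, as above.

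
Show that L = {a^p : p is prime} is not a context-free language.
Assume for contradiction that L is context-free, and let p ≥ 1 be the pumping length given by the pumping lemma for CFLs.
Choose a prime q with q ≥ p and let s = a^q. Then s ∈ L and |s| = q ≥ p.
By the CFL pumping lemma, s = uvxyz for some u, v, x, y, z with |vxy| ≤ p, |vy| ≥ 1, and uv^i xy^i z ∈ L for every i ≥ 0.
All symbols are a's, so only lengths matter: let k = |vy|, with 1 ≤ k ≤ p. Then |uv^i xy^i z| = q + (i − 1)k.

Take i = q + 1: the length is q + qk = q(k + 1).
Both factors satisfy q ≥ 2 and k + 1 ≥ 2, so q(k + 1) is composite and uv^(q+1) xy^(q+1) z ∉ L.

This contradicts the CFL pumping lemma, which requires uv^i xy^i z ∈ L for all i ≥ 0.
Hence L = {a^p : p is prime} is not context-free. ∎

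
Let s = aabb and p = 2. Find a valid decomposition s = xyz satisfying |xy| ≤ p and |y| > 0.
x = '', y = 'aa', z = 'bb'

For s = aabb and p = 2, one valid decomposition is:
- x = '' (length 0)
- y = 'aa' (length 2)
- z = 'bb' (length 2)

Verification:
- xyz = '' + 'aa' + 'bb' = aabb ✓
- |xy| = 2 ≤ 2 ✓
- |y| = 2 > 0 ✓

All pumping lemma constraints are satisfied.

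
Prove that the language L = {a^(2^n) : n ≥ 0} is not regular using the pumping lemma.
Assume for contradiction that L is regular, and let p ≥ 1 be the pumping length given by the pumping lemma.
Choose s = a^(2^p). Then s ∈ L and |s| = 2^p ≥ p.
By the pumping lemma, s = xyz for some x, y, z with |xy| ≤ p, |y| ≥ 1, and xy^i z ∈ L for every i ≥ 0.
Here y = a^k for some k with 1 ≤ k ≤ |xy| ≤ p, and p < 2^p.

Take i = 2: |xy²z| = 2^p + k.
Now 2^p < 2^p + k ≤ 2^p + p < 2^p + 2^p = 2^(p+1).
So |xy²z| lies strictly between the consecutive powers of two 2^p and 2^(p+1), hence is not a power of 2, and xy²z ∉ L.

This contradicts the pumping lemma, which requires xy^i z ∈ L for all i ≥ 0.
Hence L = {a^(2^n) : n ≥ 0} is not regular. ∎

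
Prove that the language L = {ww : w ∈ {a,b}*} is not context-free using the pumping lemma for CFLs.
Assume for contradiction that L is context-free, and let p ≥ 1 be the pumping length given by the pumping lemma for CFLs.
Choose s = a^p b^p a^p b^p. Then s ∈ L (take w = a^p b^p) and |s| = 4p ≥ p.
By the CFL pumping lemma, s = uvxyz for some u, v, x, y, z with |vxy| ≤ p, |vy| ≥ 1, and uv^i xy^i z ∈ L for every i ≥ 0.

Write s as four blocks A₁ B₁ A₂ B₂ with A₁ = A₂ = a^p and B₁ = B₂ = b^p. Since |vxy| ≤ p, the window vxy lies inside at most two adjacent blocks. Take i = 0 and let t = uxz, so |t| = 4p − |vy| with 1 ≤ |vy| ≤ p. If |t| is odd, t ∉ L immediately, so assume |vy| is even (hence |vy| ≥ 2) and |t|/2 = 2p − |vy|/2, which satisfies p ≤ |t|/2 ≤ 2p − 1.

Case 1 (vxy inside A₁B₁): t = a^(p−j) b^(p−l) a^p b^p with j + l = |vy|. The second half of t has length < 2p, so it is a suffix of the trailing a^p b^p and ends in b; the first half is a^(p−j) b^(p−l) a^((j+l)/2), which ends in a because (j+l)/2 ≥ 1. The halves differ, so t ∉ L.

Case 2 (vxy inside B₁A₂, straddling the middle): t = a^p b^(p−j) a^(p−l) b^p with j + l = |vy|. If t = ww, then w is a prefix of t of length ≥ p, so w begins with a^p; and w is a suffix of t of length ≥ p, so w ends with b^p. That forces |w| ≥ 2p, contradicting |w| = |t|/2 ≤ 2p − 1. So t ∉ L.

Case 3 (vxy inside A₂B₂): t = a^p b^p a^(p−j) b^(p−l) with j + l = |vy|. The first half of t is a prefix of a^p b^p, so it begins with a; the second half is b^((j+l)/2) a^(p−j) b^(p−l), which begins with b. The halves differ, so t ∉ L.

In every case uv⁰xy⁰z = uxz ∉ L.

This contradicts the CFL pumping lemma, which requires uv^i xy^i z ∈ L for all i ≥ 0.
Hence L = {ww : w ∈ {a,b}*} is not context-free. ∎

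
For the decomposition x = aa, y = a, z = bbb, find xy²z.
aaaabbb

Given x = 'aa', y = 'a', z = 'bbb' and i = 2:

xy^2z = x + y·y·...·y (2 times) + z
       = 'aa' + 'a'^2 + 'bbb'
       = 'aa' + 'aa' + 'bbb'
       = 'aaaabbb'

The pumped string is 'aaaabbb' with length 7.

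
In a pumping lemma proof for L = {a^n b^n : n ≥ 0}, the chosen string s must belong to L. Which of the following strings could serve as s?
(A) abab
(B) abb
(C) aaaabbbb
(C) aaaabbbb

The pumping lemma is applied to a string s that lies in L, so first check membership of each option:
- (A) abab has an a after a b, so it is not of the form a^n b^n and is not in L ✗
- (B) abb has 1 a's and 2 b's; 1 ≠ 2, so it is not in L ✗
- (C) aaaabbbb = a^4 b^4 has equal counts (4 = 4), so it is in L ✓

Only (C) aaaabbbb is in L, so it is the only candidate that could play the role of s.
(In a complete proof one picks s in terms of the pumping length p so that |s| ≥ p is guaranteed; a fixed string like aaaabbbb illustrates the shape of such an s.)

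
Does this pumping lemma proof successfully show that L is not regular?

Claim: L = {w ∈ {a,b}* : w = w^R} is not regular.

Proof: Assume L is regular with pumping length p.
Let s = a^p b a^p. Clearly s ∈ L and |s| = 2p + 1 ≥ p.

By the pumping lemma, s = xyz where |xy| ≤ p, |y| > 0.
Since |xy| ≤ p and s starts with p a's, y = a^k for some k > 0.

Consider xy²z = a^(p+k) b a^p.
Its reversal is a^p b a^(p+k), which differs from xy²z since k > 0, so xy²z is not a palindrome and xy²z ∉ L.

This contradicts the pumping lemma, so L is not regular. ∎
The proof is correct.

This proof is valid because:
1. s = a^p b a^p is in L and is chosen in terms of p, so |s| ≥ p holds for every p
2. The decomposition analysis is correct: |xy| ≤ p forces y to lie inside the leading a's
3. The contradiction is valid: a^(p+k) b a^p has more a's before the b than after it, so it is not a palindrome
4. The conclusion follows logically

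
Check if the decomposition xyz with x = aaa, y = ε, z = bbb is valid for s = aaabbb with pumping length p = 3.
Violated: |y| > 0

The decomposition x = aaa, y = ε, z = bbb for s = aaabbb with p = 3
violates the constraint: |y| > 0

|y| = 0, but the pumping lemma requires |y| > 0 (y must be non-empty).

Pumping lemma constraints:
1. xyz = s (decomposition is valid)
2. |xy| ≤ p
3. |y| > 0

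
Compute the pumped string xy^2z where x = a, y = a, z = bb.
aaabb

Given x = 'a', y = 'a', z = 'bb' and i = 2:

xy^2z = x + y·y·...·y (2 times) + z
       = 'a' + 'a'^2 + 'bb'
       = 'a' + 'aa' + 'bb'
       = 'aaabb'

The pumped string is 'aaabb' with length 5.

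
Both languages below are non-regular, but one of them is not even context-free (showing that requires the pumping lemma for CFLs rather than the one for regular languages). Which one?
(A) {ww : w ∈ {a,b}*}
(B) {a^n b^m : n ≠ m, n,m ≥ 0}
(A) {ww : w ∈ {a,b}*}

(A) {ww : w ∈ {a,b}*} requires the CFL pumping lemma.

- {a^n b^m : n ≠ m, n,m ≥ 0} is context-free (but not regular)
  • Can be shown non-regular with the regular pumping lemma
  • After pumping a's, we can make n = m

- {ww : w ∈ {a,b}*} is NOT context-free
  • Requires the CFL pumping lemma to prove
  • Even a PDA cannot compare two arbitrary halves symbol by symbol; CFL pumping on a^p b^p a^p b^p fails

The CFL pumping lemma is "stronger" in that it can prove non-membership
in the larger class of context-free languages.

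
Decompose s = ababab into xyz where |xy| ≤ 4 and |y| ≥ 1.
x = 'a', y = 'ba', z = 'bab'

For s = ababab and p = 4, one valid decomposition is:
- x = 'a' (length 1)
- y = 'ba' (length 2)
- z = 'bab' (length 3)

Verification:
- xyz = 'a' + 'ba' + 'bab' = ababab ✓
- |xy| = 3 ≤ 4 ✓
- |y| = 2 > 0 ✓

All pumping lemma constraints are satisfied.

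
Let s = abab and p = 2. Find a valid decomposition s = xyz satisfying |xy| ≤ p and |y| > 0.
x = '', y = 'ab', z = 'ab'

For s = abab and p = 2, one valid decomposition is:
- x = '' (length 0)
- y = 'ab' (length 2)
- z = 'ab' (length 2)

Verification:
- xyz = '' + 'ab' + 'ab' = abab ✓
- |xy| = 2 ≤ 2 ✓
- |y| = 2 > 0 ✓

All pumping lemma constraints are satisfied.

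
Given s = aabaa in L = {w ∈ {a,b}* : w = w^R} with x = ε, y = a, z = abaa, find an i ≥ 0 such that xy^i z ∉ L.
i = 0

xy⁰z = ε · ε · abaa = abaa; abaa reversed is aaba ≠ abaa, so it is not a palindrome and is not in L.
(Other choices also work, e.g. i = 2, 3; only i = 1 is guaranteed to stay in L since xy¹z = s.)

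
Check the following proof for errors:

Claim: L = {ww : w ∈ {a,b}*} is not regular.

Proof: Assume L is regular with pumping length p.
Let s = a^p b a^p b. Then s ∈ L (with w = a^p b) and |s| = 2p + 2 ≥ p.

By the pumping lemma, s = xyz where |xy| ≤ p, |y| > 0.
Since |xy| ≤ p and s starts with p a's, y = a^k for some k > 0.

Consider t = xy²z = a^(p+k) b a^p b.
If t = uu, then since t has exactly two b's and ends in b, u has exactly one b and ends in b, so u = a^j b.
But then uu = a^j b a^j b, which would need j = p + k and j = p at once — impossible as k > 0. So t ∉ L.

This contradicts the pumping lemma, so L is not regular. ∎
The proof is correct.

This proof is valid because:
1. s = a^p b a^p b is in L and is chosen in terms of p, so |s| ≥ p holds for every p
2. The decomposition analysis is correct: |xy| ≤ p forces y to lie inside the leading a's
3. The contradiction is valid: the argument shows a^(p+k) b a^p b cannot be split into two equal halves
4. The conclusion follows logically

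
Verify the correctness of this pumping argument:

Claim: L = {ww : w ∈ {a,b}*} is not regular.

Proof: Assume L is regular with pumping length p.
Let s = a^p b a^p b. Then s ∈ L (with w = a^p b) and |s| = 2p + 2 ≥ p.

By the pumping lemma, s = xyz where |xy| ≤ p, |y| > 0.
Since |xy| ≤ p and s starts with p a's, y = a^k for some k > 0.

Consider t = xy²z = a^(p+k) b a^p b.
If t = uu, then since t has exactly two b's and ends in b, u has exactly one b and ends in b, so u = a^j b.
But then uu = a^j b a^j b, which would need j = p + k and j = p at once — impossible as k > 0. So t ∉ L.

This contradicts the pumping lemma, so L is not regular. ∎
The proof is correct.

This proof is valid because:
1. s = a^p b a^p b is in L and is chosen in terms of p, so |s| ≥ p holds for every p
2. The decomposition analysis is correct: |xy| ≤ p forces y to lie inside the leading a's
3. The contradiction is valid: the argument shows a^(p+k) b a^p b cannot be split into two equal halves
4. The conclusion follows logically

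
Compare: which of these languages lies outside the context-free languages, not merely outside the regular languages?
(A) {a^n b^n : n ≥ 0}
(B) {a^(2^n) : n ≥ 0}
(B) {a^(2^n) : n ≥ 0}

(B) {a^(2^n) : n ≥ 0} requires the CFL pumping lemma.

- {a^n b^n : n ≥ 0} is context-free (but not regular)
  • Can be shown non-regular with the regular pumping lemma
  • After pumping, the number of a's and b's become unequal

- {a^(2^n) : n ≥ 0} is NOT context-free
  • Requires the CFL pumping lemma to prove
  • Gaps between powers of 2 grow exponentially

The CFL pumping lemma is "stronger" in that it can prove non-membership
in the larger class of context-free languages.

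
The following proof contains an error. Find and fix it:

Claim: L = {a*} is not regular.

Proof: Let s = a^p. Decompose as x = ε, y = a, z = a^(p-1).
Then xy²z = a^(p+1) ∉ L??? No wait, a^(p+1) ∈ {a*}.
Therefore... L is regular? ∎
Error: The proof attempts to show a*  is not regular, but a* IS regular!

Correction: a* is a regular language (recognized by a simple DFA with one accepting state and self-loop on 'a'). The pumping lemma can only prove non-regularity, not regularity. For regular languages, pumping always works.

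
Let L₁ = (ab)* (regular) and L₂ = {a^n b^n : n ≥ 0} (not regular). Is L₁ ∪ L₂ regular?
No — L₁ ∪ L₂ is not regular.

Let U = (ab)* ∪ {a^n b^n}. If U were regular, then U ∩ aa*bb* would be regular (closure under intersection with a regular language). But (ab)* ∩ aa*bb* = {ab} and {a^n b^n} ∩ aa*bb* = {a^n b^n : n ≥ 1}, so U ∩ aa*bb* = {a^n b^n : n ≥ 1}, which is not regular. Hence U is not regular.

Note that the bare facts "L₁ regular, L₂ non-regular" do not settle the question by themselves: the closure of regular languages under ∪, ∩, complement and difference applies only when BOTH operands are regular. With a non-regular operand the result can come out regular or non-regular depending on the specific languages, so one has to work out L₁ ∪ L₂ for this particular pair, as above.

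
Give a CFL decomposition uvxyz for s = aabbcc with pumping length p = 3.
u='aa', v='b', x='b', y='c', z='c'

For s = aabbcc with pumping length p = 3:

One valid decomposition:
- u = 'aa'
- v = 'b'
- x = 'b'
- y = 'c'
- z = 'c'

Verification:
- uvxyz = 'aa' + 'b' + 'b' + 'c' + 'c' = aabbcc ✓
- |vxy| = |'bbc'| = 3 ≤ 3 ✓
- |vy| = |'bc'| = 2 > 0 ✓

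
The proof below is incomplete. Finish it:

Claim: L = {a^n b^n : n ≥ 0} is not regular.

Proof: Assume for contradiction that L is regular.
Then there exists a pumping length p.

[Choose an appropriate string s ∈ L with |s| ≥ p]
s = a^p b^p

This string is in L (has equal a's and b's) and has length 2p ≥ p.
Any decomposition xyz with |xy| ≤ p means y consists only of a's,
so pumping will unbalance the counts.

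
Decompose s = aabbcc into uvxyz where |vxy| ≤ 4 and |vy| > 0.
u='a', v='a', x='bb', y='c', z='c'

For s = aabbcc with pumping length p = 4:

One valid decomposition:
- u = 'a'
- v = 'a'
- x = 'bb'
- y = 'c'
- z = 'c'

Verification:
- uvxyz = 'a' + 'a' + 'bb' + 'c' + 'c' = aabbcc ✓
- |vxy| = |'abbc'| = 4 ≤ 4 ✓
- |vy| = |'ac'| = 2 > 0 ✓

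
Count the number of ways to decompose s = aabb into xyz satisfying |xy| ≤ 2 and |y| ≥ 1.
3

For s = 'aabb' with pumping length p = 2:

Constraints: |xy| ≤ 2, |y| > 0

Valid decompositions (|xy| ≤ p, |y| ≥ 1):
  • x='', y='a', z='abb'
  • x='a', y='a', z='bb'
  • x='', y='aa', z='bb'

Total count: 3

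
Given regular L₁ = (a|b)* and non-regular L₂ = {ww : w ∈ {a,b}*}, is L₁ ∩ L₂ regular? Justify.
No — L₁ ∩ L₂ is not regular.

(a|b)* is all strings over {a,b}, so L₁ ∩ L₂ = {ww : w ∈ {a,b}*} = L₂ itself, which is not regular (pump s = a^p b a^p b).

Note that the bare facts "L₁ regular, L₂ non-regular" do not settle the question by themselves: the closure of regular languages under ∪, ∩, complement and difference applies only when BOTH operands are regular. With a non-regular operand the result can come out regular or non-regular depending on the specific languages, so one has to work out L₁ ∩ L₂ for this particular pair, as above.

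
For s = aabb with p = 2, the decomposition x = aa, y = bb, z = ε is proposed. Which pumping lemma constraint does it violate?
Violated: |xy| ≤ p

The decomposition x = aa, y = bb, z = ε for s = aabb with p = 2
violates the constraint: |xy| ≤ p

|xy| = |aabb| = 4 > 2 = p. The decomposition puts too many characters in xy.

Pumping lemma constraints:
1. xyz = s (decomposition is valid)
2. |xy| ≤ p
3. |y| > 0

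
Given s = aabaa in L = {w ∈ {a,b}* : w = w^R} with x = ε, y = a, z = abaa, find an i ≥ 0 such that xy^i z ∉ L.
i = 2

xy²z = ε · aa · abaa = aaabaa; aaabaa reversed is aabaaa ≠ aaabaa, so it is not a palindrome and is not in L.
(Other choices also work, e.g. i = 0, 3; only i = 1 is guaranteed to stay in L since xy¹z = s.)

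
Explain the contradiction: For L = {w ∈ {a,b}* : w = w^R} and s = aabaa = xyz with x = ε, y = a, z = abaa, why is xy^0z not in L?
xy⁰z = abaa ∉ L

Pumping with i = 0 replaces y = a by y⁰ = ε:
- Original: s = xyz = aabaa; aabaa reversed is aabaa, the same string, so it is a palindrome and is in L
- Pumped: xy⁰z = ε · ε · abaa = abaa
- abaa reversed is aaba ≠ abaa, so it is not a palindrome and is not in L

The pumping lemma would require xy⁰z ∈ L, so this decomposition yields a contradiction.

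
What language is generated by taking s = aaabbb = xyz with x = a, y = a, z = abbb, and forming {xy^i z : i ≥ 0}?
{xy^i z : i ≥ 0} = {a^(2+i) b^3 : i ≥ 0} = {aabbb, aaabbb, aaaabbb, ...}

With x = a, y = a, z = abbb: Starting with aaabbb and pumping the second 'a', we get strings with 2+i a's followed by 3 b's for i = 0, 1, 2, ...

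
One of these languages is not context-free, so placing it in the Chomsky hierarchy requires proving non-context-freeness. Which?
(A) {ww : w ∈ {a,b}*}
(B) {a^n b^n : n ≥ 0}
(A) {ww : w ∈ {a,b}*}

(A) {ww : w ∈ {a,b}*} requires the CFL pumping lemma.

- {a^n b^n : n ≥ 0} is context-free (but not regular)
  • Can be shown non-regular with the regular pumping lemma
  • After pumping, the number of a's and b's become unequal

- {ww : w ∈ {a,b}*} is NOT context-free
  • Requires the CFL pumping lemma to prove
  • Even a PDA cannot compare two arbitrary halves symbol by symbol; CFL pumping on a^p b^p a^p b^p fails

The CFL pumping lemma is "stronger" in that it can prove non-membership
in the larger class of context-free languages.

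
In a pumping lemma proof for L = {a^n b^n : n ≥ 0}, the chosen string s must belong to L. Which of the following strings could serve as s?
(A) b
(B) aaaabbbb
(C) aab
(B) aaaabbbb

The pumping lemma is applied to a string s that lies in L, so first check membership of each option:
- (A) b has 0 a's and 1 b's; 0 ≠ 1, so it is not in L ✗
- (B) aaaabbbb = a^4 b^4 has equal counts (4 = 4), so it is in L ✓
- (C) aab has 2 a's and 1 b's; 2 ≠ 1, so it is not in L ✗

Only (B) aaaabbbb is in L, so it is the only candidate that could play the role of s.
(In a complete proof one picks s in terms of the pumping length p so that |s| ≥ p is guaranteed; a fixed string like aaaabbbb illustrates the shape of such an s.)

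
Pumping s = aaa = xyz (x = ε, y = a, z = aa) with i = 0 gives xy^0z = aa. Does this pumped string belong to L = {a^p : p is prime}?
Yes

xy⁰z = ε · ε · aa = aa.
aa has length 2, which is prime, so it is in L.
(A single pumped string landing in L is not a contradiction by itself; a non-regularity proof needs some i for which xy^i z ∉ L, for every admissible decomposition.)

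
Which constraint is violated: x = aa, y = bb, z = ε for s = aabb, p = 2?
Violated: |xy| ≤ p

The decomposition x = aa, y = bb, z = ε for s = aabb with p = 2
violates the constraint: |xy| ≤ p

|xy| = |aabb| = 4 > 2 = p. The decomposition puts too many characters in xy.

Pumping lemma constraints:
1. xyz = s (decomposition is valid)
2. |xy| ≤ p
3. |y| > 0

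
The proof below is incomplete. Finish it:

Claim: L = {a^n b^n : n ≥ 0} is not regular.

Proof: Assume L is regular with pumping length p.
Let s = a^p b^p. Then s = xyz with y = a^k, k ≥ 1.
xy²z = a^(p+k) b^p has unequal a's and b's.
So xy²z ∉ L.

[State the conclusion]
This contradicts the pumping lemma for regular languages,
which guarantees xy^i z ∈ L for all i ≥ 0.

Since our assumption that L is regular leads to a contradiction,
we conclude that L = {a^n b^n : n ≥ 0} is NOT regular. ∎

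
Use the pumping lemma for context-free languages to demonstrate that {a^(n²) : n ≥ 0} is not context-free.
Assume for contradiction that L is context-free, and let p ≥ 1 be the pumping length given by the pumping lemma for CFLs.
Choose s = a^(p²). Then s ∈ L and |s| = p² ≥ p.
By the CFL pumping lemma, s = uvxyz for some u, v, x, y, z with |vxy| ≤ p, |vy| ≥ 1, and uv^i xy^i z ∈ L for every i ≥ 0.
All symbols are a's, so only lengths matter: let k = |vy|, with 1 ≤ k ≤ |vxy| ≤ p.

Take i = 2: |uv²xy²z| = p² + k, and p² < p² + k ≤ p² + p < (p + 1)².
So the length lies strictly between consecutive squares and is not a perfect square; uv²xy²z ∉ L.

This contradicts the CFL pumping lemma, which requires uv^i xy^i z ∈ L for all i ≥ 0.
Hence L = {a^(n²) : n ≥ 0} is not context-free. ∎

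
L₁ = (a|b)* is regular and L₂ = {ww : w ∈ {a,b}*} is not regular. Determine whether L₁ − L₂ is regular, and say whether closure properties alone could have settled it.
No — L₁ − L₂ is not regular.

L₁ − L₂ is the complement of {ww} within {a,b}*. If it were regular, its complement {ww} would be regular as well (regular languages are closed under complement) — contradiction. So L₁ − L₂ is not regular.

Note that the bare facts "L₁ regular, L₂ non-regular" do not settle the question by themselves: the closure of regular languages under ∪, ∩, complement and difference applies only when BOTH operands are regular. With a non-regular operand the result can come out regular or non-regular depending on the specific languages, so one has to work out L₁ − L₂ for this particular pair, as above.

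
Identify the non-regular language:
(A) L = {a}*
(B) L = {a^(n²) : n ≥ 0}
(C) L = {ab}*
(B) {a^(n²) : n ≥ 0}

(B) L = {a^(n²) : n ≥ 0} is NOT regular.

The pumping lemma can be used to prove this:
After pumping, length is no longer a perfect square

The other languages are regular because they can be recognized by finite automata.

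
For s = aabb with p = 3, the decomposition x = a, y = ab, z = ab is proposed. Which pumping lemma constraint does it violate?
Violated: xyz = s

The decomposition x = a, y = ab, z = ab for s = aabb with p = 3
violates the constraint: xyz = s

xyz = 'a' + 'ab' + 'ab' = 'aabab' ≠ 'aabb' = s. The decomposition doesn't reconstruct s.

Pumping lemma constraints:
1. xyz = s (decomposition is valid)
2. |xy| ≤ p
3. |y| > 0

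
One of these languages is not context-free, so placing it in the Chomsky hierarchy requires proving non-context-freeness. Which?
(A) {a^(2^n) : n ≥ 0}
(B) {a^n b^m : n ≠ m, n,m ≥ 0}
(A) {a^(2^n) : n ≥ 0}

(A) {a^(2^n) : n ≥ 0} requires the CFL pumping lemma.

- {a^n b^m : n ≠ m, n,m ≥ 0} is context-free (but not regular)
  • Can be shown non-regular with the regular pumping lemma
  • After pumping a's, we can make n = m

- {a^(2^n) : n ≥ 0} is NOT context-free
  • Requires the CFL pumping lemma to prove
  • Gaps between powers of 2 grow exponentially

The CFL pumping lemma is "stronger" in that it can prove non-membership
in the larger class of context-free languages.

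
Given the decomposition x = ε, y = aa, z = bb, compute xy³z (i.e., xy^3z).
aaaaaabb

Given x = '', y = 'aa', z = 'bb' and i = 3:

xy^3z = x + y·y·...·y (3 times) + z
       = '' + 'aa'^3 + 'bb'
       = '' + 'aaaaaa' + 'bb'
       = 'aaaaaabb'

The pumped string is 'aaaaaabb' with length 8.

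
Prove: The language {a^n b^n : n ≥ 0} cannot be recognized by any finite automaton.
Assume for contradiction that L is regular, and let p ≥ 1 be the pumping length given by the pumping lemma.
Choose s = a^p b^p. Then s ∈ L and |s| = 2p ≥ p.
By the pumping lemma, s = xyz for some x, y, z with |xy| ≤ p, |y| ≥ 1, and xy^i z ∈ L for every i ≥ 0.
Since |xy| ≤ p and the first p symbols of s are all a's, we must have y = a^k for some k with 1 ≤ k ≤ p.

Take i = 2: xy²z = a^(p + k) b^p.
This string has p + k a's but p b's, and p + k > p because k ≥ 1. So xy²z ∉ L.

This contradicts the pumping lemma, which requires xy^i z ∈ L for all i ≥ 0.
Hence L = {a^n b^n : n ≥ 0} is not regular. ∎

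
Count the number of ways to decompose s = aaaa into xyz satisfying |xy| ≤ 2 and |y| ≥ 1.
3

For s = 'aaaa' with pumping length p = 2:

Constraints: |xy| ≤ 2, |y| > 0

Valid decompositions (|xy| ≤ p, |y| ≥ 1):
  • x='', y='a', z='aaa'
  • x='a', y='a', z='aa'
  • x='', y='aa', z='aa'

Total count: 3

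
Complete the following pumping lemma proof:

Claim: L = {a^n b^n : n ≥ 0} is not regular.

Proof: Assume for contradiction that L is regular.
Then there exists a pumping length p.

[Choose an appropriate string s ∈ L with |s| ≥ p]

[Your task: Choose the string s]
s = a^p b^p

This string is in L (has equal a's and b's) and has length 2p ≥ p.
Any decomposition xyz with |xy| ≤ p means y consists only of a's,
so pumping will unbalance the counts.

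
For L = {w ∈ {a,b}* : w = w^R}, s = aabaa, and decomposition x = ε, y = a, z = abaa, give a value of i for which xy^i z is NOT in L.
i = 0

xy⁰z = ε · ε · abaa = abaa; abaa reversed is aaba ≠ abaa, so it is not a palindrome and is not in L.
(Other choices also work, e.g. i = 2, 3; only i = 1 is guaranteed to stay in L since xy¹z = s.)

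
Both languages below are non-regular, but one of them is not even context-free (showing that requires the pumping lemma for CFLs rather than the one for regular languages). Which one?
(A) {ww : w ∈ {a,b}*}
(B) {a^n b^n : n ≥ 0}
(A) {ww : w ∈ {a,b}*}

(A) {ww : w ∈ {a,b}*} requires the CFL pumping lemma.

- {a^n b^n : n ≥ 0} is context-free (but not regular)
  • Can be shown non-regular with the regular pumping lemma
  • After pumping, the number of a's and b's become unequal

- {ww : w ∈ {a,b}*} is NOT context-free
  • Requires the CFL pumping lemma to prove
  • Even a PDA cannot compare two arbitrary halves symbol by symbol; CFL pumping on a^p b^p a^p b^p fails

The CFL pumping lemma is "stronger" in that it can prove non-membership
in the larger class of context-free languages.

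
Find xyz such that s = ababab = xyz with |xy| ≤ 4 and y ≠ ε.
x = 'ab', y = 'a', z = 'bab'

For s = ababab and p = 4, one valid decomposition is:
- x = 'ab' (length 2)
- y = 'a' (length 1)
- z = 'bab' (length 3)

Verification:
- xyz = 'ab' + 'a' + 'bab' = ababab ✓
- |xy| = 3 ≤ 4 ✓
- |y| = 1 > 0 ✓

All pumping lemma constraints are satisfied.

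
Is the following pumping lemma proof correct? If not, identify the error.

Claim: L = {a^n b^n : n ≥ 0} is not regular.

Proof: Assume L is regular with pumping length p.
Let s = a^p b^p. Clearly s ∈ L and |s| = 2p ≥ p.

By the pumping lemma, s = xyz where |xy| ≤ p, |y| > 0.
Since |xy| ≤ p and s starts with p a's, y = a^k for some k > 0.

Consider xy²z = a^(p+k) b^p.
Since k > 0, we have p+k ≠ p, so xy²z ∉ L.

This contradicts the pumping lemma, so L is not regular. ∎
The proof is correct.

This proof is valid because:
1. The string s = a^p b^p is correctly in L
2. The decomposition analysis is correct: y must consist only of a's
3. The contradiction is valid: pumping increases a's but not b's
4. The conclusion follows logically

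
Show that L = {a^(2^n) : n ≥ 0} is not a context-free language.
Assume for contradiction that L is context-free, and let p ≥ 1 be the pumping length given by the pumping lemma for CFLs.
Choose s = a^(2^p). Then s ∈ L and |s| = 2^p ≥ p.
By the CFL pumping lemma, s = uvxyz for some u, v, x, y, z with |vxy| ≤ p, |vy| ≥ 1, and uv^i xy^i z ∈ L for every i ≥ 0.
All symbols are a's, so only lengths matter: let k = |vy|, with 1 ≤ k ≤ |vxy| ≤ p < 2^p.

Take i = 2: |uv²xy²z| = 2^p + k, and 2^p < 2^p + k < 2^p + 2^p = 2^(p+1).
So the length lies strictly between consecutive powers of two and is not a power of 2; uv²xy²z ∉ L.

This contradicts the CFL pumping lemma, which requires uv^i xy^i z ∈ L for all i ≥ 0.
Hence L = {a^(2^n) : n ≥ 0} is not context-free. ∎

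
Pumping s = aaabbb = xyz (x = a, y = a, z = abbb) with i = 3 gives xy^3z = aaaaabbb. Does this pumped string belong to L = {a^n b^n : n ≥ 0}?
No

xy³z = a · aaa · abbb = aaaaabbb.
aaaaabbb has 5 a's and 3 b's; 5 ≠ 3, so it is not in L.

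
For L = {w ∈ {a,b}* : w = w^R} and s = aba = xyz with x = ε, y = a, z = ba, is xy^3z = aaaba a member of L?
No

xy³z = ε · aaa · ba = aaaba.
aaaba reversed is abaaa ≠ aaaba, so it is not a palindrome and is not in L.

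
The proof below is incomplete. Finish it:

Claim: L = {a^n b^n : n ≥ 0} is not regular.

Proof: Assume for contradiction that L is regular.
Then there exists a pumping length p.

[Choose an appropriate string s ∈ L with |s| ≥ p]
s = a^p b^p

This string is in L (has equal a's and b's) and has length 2p ≥ p.
Any decomposition xyz with |xy| ≤ p means y consists only of a's,
so pumping will unbalance the counts.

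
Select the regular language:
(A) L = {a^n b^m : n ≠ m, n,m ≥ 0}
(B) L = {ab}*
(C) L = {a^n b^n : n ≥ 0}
(B) {ab}*

(B) L = {ab}* is regular.

This can be recognized by a finite automaton (DFA/NFA).
Regular expressions like {ab}* define regular languages.

The other choices are not regular:
- {a^n b^n : n ≥ 0}: After pumping, the number of a's and b's become unequal
- {a^n b^m : n ≠ m, n,m ≥ 0}: After pumping a's, we can make n = m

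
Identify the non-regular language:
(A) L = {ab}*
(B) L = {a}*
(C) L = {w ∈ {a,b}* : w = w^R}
(C) {w ∈ {a,b}* : w = w^R}

(C) L = {w ∈ {a,b}* : w = w^R} is NOT regular.

The pumping lemma can be used to prove this:
After pumping, the string is no longer symmetric

The other languages are regular because they can be recognized by finite automata.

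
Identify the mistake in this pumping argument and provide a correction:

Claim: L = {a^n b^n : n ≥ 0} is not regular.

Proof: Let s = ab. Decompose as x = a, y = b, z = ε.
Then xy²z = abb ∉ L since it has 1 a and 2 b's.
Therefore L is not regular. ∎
Error: The string s = ab might be shorter than the pumping length p.

Correction: Choose s = a^p b^p to ensure |s| ≥ p. Also, the decomposition is wrong: with |xy| ≤ p, y cannot include b's when s starts with p a's.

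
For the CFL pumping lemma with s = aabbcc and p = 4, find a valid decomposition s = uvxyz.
u='a', v='a', x='bb', y='c', z='c'

For s = aabbcc with pumping length p = 4:

One valid decomposition:
- u = 'a'
- v = 'a'
- x = 'bb'
- y = 'c'
- z = 'c'

Verification:
- uvxyz = 'a' + 'a' + 'bb' + 'c' + 'c' = aabbcc ✓
- |vxy| = |'abbc'| = 4 ≤ 4 ✓
- |vy| = |'ac'| = 2 > 0 ✓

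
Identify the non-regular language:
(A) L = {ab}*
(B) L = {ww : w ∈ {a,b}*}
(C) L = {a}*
(B) {ww : w ∈ {a,b}*}

(B) L = {ww : w ∈ {a,b}*} is NOT regular.

The pumping lemma can be used to prove this:
After pumping, the two halves no longer match

The other languages are regular because they can be recognized by finite automata.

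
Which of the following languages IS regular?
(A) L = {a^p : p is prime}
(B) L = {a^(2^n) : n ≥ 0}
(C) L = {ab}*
(C) {ab}*

(C) L = {ab}* is regular.

This can be recognized by a finite automaton (DFA/NFA).
Regular expressions like {ab}* define regular languages.

The other choices are not regular:
- {a^p : p is prime}: After pumping, the length becomes composite
- {a^(2^n) : n ≥ 0}: After pumping, length is no longer a power of 2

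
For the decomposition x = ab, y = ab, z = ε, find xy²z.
ababab

Given x = 'ab', y = 'ab', z = '' and i = 2:

xy^2z = x + y·y·...·y (2 times) + z
       = 'ab' + 'ab'^2 + ''
       = 'ab' + 'abab' + ''
       = 'ababab'

The pumped string is 'ababab' with length 6.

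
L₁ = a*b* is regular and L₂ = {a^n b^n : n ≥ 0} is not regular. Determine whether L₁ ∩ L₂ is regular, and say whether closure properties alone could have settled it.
No — L₁ ∩ L₂ is not regular.

Every string a^n b^n already lies in a*b*, so L₁ ∩ L₂ = {a^n b^n : n ≥ 0} = L₂ itself, which is the standard non-regular language (pump s = a^p b^p).

Note that the bare facts "L₁ regular, L₂ non-regular" do not settle the question by themselves: the closure of regular languages under ∪, ∩, complement and difference applies only when BOTH operands are regular. With a non-regular operand the result can come out regular or non-regular depending on the specific languages, so one has to work out L₁ ∩ L₂ for this particular pair, as above.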